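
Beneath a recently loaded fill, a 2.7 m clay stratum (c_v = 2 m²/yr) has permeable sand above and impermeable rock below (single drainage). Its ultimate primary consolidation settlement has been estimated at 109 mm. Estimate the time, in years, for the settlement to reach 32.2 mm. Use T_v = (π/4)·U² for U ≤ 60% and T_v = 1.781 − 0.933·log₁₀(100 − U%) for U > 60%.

t ≈ 0.25 years

Drainage path length: H_d = H = 2.7 m (single drainage).
U = S(t)/S_ult = 32.2/109 = 0.2954.
U ≤ 60%: T_v = (π/4)·U² = (π/4)×0.29541² = 0.068541.
t = T_v·H_d²/c_v = 0.068541×2.7²/2 = 0.2498 years.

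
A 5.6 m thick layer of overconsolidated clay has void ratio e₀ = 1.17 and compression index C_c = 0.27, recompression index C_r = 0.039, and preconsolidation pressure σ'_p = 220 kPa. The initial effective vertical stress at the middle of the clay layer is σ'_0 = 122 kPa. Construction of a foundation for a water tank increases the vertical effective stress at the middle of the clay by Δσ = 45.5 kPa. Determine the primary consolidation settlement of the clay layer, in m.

S_c ≈ 0.0139 m

Final effective stress: σ'_f = 122 + 45.5 = 167.5 kPa.
σ'_f = 167.5 ≤ σ'_p = 220 kPa, so the clay remains overconsolidated and only the recompression index applies:
S_c = C_r·H/(1+e₀)·log₁₀(σ'_f/σ'_0) = 0.039×5.6/2.17×log₁₀(167.5/122)
    = 0.10064 × 0.13765 = 0.01385 m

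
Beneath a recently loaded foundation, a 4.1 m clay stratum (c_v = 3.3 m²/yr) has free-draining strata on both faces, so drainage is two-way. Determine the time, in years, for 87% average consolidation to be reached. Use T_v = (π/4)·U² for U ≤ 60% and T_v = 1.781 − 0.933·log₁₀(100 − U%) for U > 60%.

t ≈ 0.945 years

Drainage path length: H_d = H/2 = 2.05 m (double drainage).
U > 60%: T_v = 1.781 − 0.933·log₁₀(100 − 87) = 0.74169.
t = T_v·H_d²/c_v = 0.74169×2.05²/3.3 = 0.9445 years.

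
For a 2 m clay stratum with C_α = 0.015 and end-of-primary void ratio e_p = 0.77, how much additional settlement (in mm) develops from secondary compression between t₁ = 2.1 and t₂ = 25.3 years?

S_s ≈ 18.3 mm

Secondary compression: S_s = C_α·H/(1+e_p)·log₁₀(t₂/t₁)
S_s = 0.015×2/(1+0.77)×log₁₀(25.3/2.1)
    = 0.01695 × 1.081 = 0.01832 m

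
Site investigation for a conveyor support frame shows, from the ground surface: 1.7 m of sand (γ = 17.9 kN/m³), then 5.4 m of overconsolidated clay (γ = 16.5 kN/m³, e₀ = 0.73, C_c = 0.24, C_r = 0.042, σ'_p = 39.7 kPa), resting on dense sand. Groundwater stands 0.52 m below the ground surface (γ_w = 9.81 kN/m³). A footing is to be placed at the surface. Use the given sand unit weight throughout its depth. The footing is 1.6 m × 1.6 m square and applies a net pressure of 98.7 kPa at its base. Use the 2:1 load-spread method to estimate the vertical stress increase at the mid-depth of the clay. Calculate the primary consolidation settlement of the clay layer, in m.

Mid-depth of clay below the ground surface: z = 1.7 + 5.4/2 = 4.4 m.
Total vertical stress at mid-clay: σ_v = 17.9×1.7 + 16.5×2.7 = 74.98 kPa.
Pore pressure: u = 9.81×(4.4 − 0.52) = 38.063 kPa.
Initial effective stress: σ'_0 = σ_v − u = 74.98 − 38.063 = 36.917 kPa.
Stress increase at mid-clay by the 2:1 spreading method:
Δσ = qBL/((B+z)(L+z)) = 98.7×1.6×1.6/((1.6+4.4)(1.6+4.4)) = 7.0187 kPa
Final effective stress: σ'_f = 36.917 + 7.0187 = 43.936 kPa.
σ'_f = 43.936 > σ'_p = 39.7 kPa, so the stress path crosses the preconsolidation pressure — recompression up to σ'_p, then virgin compression beyond:
S_c = H/(1+e₀)·[C_r·log₁₀(σ'_p/σ'_0) + C_c·log₁₀(σ'_f/σ'_p)]
    = 5.4/1.73 × [0.042×log₁₀(39.7/36.917) + 0.24×log₁₀(43.936/39.7)]
    = 3.1214 × [0.0013257 + 0.010567] = 0.03712 m

S_c ≈ 0.0371 m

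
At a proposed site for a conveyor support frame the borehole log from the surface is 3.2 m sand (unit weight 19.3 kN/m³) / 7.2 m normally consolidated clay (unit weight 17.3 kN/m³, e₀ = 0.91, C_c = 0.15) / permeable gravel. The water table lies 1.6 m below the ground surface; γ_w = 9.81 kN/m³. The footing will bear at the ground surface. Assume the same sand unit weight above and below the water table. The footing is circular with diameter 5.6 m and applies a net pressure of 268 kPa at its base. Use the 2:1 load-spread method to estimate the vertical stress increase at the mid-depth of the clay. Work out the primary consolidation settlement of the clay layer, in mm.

Mid-depth of clay below the ground surface: z = 3.2 + 7.2/2 = 6.8 m.
Total vertical stress at mid-clay: σ_v = 19.3×3.2 + 17.3×3.6 = 124.04 kPa.
Pore pressure: u = 9.81×(6.8 − 1.6) = 51.012 kPa.
Initial effective stress: σ'_0 = σ_v − u = 124.04 − 51.012 = 73.028 kPa.
Stress increase at mid-clay by the 2:1 spreading method:
Δσ ≈ qD²/(D+z)² = 268×5.6²/(5.6+6.8)² = 54.66 kPa
Final effective stress: σ'_f = σ'_0 + Δσ = 73.028 + 54.66 = 127.69 kPa.
Normally consolidated clay, so the full stress increment lies on the virgin compression line:
S_c = C_c·H/(1+e₀)·log₁₀(σ'_f/σ'_0) = 0.15×7.2/(1+0.91)×log₁₀(127.69/73.028)
    = 0.56545 × 0.24267 = 0.1372 m

S_c ≈ 137 mm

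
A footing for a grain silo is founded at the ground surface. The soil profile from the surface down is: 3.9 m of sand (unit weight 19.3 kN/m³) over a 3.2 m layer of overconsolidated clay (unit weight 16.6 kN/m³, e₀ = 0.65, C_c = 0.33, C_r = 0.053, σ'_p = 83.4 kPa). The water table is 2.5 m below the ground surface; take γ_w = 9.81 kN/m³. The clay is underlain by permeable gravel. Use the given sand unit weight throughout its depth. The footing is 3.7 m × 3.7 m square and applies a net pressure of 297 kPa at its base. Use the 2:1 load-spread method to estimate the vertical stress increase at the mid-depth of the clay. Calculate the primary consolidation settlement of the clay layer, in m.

S_c ≈ 0.108 m

Mid-depth of clay below the ground surface: z = 3.9 + 3.2/2 = 5.5 m.
Total vertical stress at mid-clay: σ_v = 19.3×3.9 + 16.6×1.6 = 101.83 kPa.
Pore pressure: u = 9.81×(5.5 − 2.5) = 29.43 kPa.
Initial effective stress: σ'_0 = σ_v − u = 101.83 − 29.43 = 72.4 kPa.
Stress increase at mid-clay by the 2:1 spreading method:
Δσ = qBL/((B+z)(L+z)) = 297×3.7×3.7/((3.7+5.5)(3.7+5.5)) = 48.038 kPa
Final effective stress: σ'_f = 72.4 + 48.038 = 120.44 kPa.
σ'_f = 120.44 > σ'_p = 83.4 kPa, so the stress path crosses the preconsolidation pressure — recompression up to σ'_p, then virgin compression beyond:
S_c = H/(1+e₀)·[C_r·log₁₀(σ'_p/σ'_0) + C_c·log₁₀(σ'_f/σ'_p)]
    = 3.2/1.65 × [0.053×log₁₀(83.4/72.4) + 0.33×log₁₀(120.44/83.4)]
    = 1.9394 × [0.0032557 + 0.05267] = 0.1085 m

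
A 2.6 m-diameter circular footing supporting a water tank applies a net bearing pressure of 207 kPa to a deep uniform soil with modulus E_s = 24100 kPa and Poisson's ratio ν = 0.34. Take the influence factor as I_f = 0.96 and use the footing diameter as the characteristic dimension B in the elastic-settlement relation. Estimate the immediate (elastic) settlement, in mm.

S_e ≈ 19 mm

Immediate (elastic) settlement: S_e = q·B·(1−ν²)/E_s · I_f.
S_e = 207 × 2.6 × (1 − 0.34²) / 24100 × 0.96
    = 207 × 2.6 × 0.8844 / 24100 × 0.96
    = 0.01896 m = 18.96 mm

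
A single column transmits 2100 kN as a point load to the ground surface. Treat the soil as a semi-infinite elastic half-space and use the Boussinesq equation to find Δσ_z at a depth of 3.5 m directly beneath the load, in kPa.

Boussinesq vertical stress below a point load on an elastic half-space:
Δσ_z = 3P/(2πz²) · [1 + (r/z)²]^(−5/2)
r/z = 0/3.5 = 0; [1+(r/z)²]^(−5/2) = 1.
Δσ_z = 3×2100/(2π×3.5²) × 1 = 81.851 × 1 = 81.85 kPa

Δσ_z ≈ 81.9 kPa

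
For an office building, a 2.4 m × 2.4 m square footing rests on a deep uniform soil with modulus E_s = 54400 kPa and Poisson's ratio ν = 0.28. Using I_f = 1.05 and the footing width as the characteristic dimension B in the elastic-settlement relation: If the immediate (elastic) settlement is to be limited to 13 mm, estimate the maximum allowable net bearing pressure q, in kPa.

S_e = q·B·(1−ν²)/E_s · I_f  ⇒  q = S_e·E_s / (B·(1−ν²)·I_f).
q = 0.013 × 54400 / (2.4 × 0.9216 × 1.05) = 304.5 kPa

q ≈ 305 kPa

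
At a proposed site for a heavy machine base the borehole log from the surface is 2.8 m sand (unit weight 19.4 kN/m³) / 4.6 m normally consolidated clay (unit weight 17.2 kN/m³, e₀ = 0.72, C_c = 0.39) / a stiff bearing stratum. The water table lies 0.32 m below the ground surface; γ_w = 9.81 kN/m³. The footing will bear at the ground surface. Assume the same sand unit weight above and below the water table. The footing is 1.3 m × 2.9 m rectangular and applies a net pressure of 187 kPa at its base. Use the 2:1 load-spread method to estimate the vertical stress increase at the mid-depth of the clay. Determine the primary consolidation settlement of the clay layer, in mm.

S_c ≈ 116 mm

Mid-depth of clay below the ground surface: z = 2.8 + 4.6/2 = 5.1 m.
Total vertical stress at mid-clay: σ_v = 19.4×2.8 + 17.2×2.3 = 93.88 kPa.
Pore pressure: u = 9.81×(5.1 − 0.32) = 46.892 kPa.
Initial effective stress: σ'_0 = σ_v − u = 93.88 − 46.892 = 46.988 kPa.
Stress increase at mid-clay by the 2:1 spreading method:
Δσ = qBL/((B+z)(L+z)) = 187×1.3×2.9/((1.3+5.1)(2.9+5.1)) = 13.769 kPa
Final effective stress: σ'_f = σ'_0 + Δσ = 46.988 + 13.769 = 60.757 kPa.
Normally consolidated clay, so the full stress increment lies on the virgin compression line:
S_c = C_c·H/(1+e₀)·log₁₀(σ'_f/σ'_0) = 0.39×4.6/(1+0.72)×log₁₀(60.757/46.988)
    = 1.043 × 0.11161 = 0.1164 m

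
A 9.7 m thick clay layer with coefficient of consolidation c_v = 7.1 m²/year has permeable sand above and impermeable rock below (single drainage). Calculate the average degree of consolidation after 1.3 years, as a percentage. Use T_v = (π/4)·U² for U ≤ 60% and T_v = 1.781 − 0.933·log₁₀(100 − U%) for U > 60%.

Drainage path length: H_d = H = 9.7 m (single drainage).
T_v = c_v·t/H_d² = 7.1×1.3/9.7² = 0.098098.
T_v = 0.098098 corresponds to the U ≤ 60% branch:
U = √(4T_v/π) = 0.3534

U ≈ 35.3 %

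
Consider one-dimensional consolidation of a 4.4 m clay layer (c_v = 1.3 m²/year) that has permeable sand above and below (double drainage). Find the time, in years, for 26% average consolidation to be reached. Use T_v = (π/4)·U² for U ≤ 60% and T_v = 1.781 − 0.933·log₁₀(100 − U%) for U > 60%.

Drainage path length: H_d = H/2 = 2.2 m (double drainage).
U ≤ 60%: T_v = (π/4)·U² = (π/4)×0.26² = 0.053093.
t = T_v·H_d²/c_v = 0.053093×2.2²/1.3 = 0.1977 years.

t ≈ 0.198 years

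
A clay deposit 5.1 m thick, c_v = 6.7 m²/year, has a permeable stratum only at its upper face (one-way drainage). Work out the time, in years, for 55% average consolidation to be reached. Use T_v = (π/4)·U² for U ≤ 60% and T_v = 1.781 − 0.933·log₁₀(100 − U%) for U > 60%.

t ≈ 0.922 years

Drainage path length: H_d = H = 5.1 m (single drainage).
U ≤ 60%: T_v = (π/4)·U² = (π/4)×0.55² = 0.23758.
t = T_v·H_d²/c_v = 0.23758×5.1²/6.7 = 0.9223 years.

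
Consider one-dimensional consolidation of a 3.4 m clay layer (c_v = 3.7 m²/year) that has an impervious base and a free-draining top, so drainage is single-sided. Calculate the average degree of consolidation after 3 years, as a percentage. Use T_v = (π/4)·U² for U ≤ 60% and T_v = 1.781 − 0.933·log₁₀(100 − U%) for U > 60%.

U ≈ 92.4 %

Drainage path length: H_d = H = 3.4 m (single drainage).
T_v = c_v·t/H_d² = 3.7×3/3.4² = 0.96021.
T_v = 0.96021 corresponds to the U > 60% branch:
U = 1 − 10^((1.781 − T_v)/0.933)/100 = 0.9242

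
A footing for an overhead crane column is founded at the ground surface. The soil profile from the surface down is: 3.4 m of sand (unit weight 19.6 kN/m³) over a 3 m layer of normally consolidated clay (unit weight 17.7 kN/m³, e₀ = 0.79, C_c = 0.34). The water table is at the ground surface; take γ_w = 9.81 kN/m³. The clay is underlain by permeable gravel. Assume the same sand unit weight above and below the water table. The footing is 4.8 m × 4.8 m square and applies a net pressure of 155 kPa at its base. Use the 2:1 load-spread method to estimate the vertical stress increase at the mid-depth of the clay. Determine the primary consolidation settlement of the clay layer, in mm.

Mid-depth of clay below the ground surface: z = 3.4 + 3/2 = 4.9 m.
Total vertical stress at mid-clay: σ_v = 19.6×3.4 + 17.7×1.5 = 93.19 kPa.
Pore pressure: u = 9.81×(4.9 − 0) = 48.069 kPa.
Initial effective stress: σ'_0 = σ_v − u = 93.19 − 48.069 = 45.121 kPa.
Stress increase at mid-clay by the 2:1 spreading method:
Δσ = qBL/((B+z)(L+z)) = 155×4.8×4.8/((4.8+4.9)(4.8+4.9)) = 37.955 kPa
Final effective stress: σ'_f = σ'_0 + Δσ = 45.121 + 37.955 = 83.076 kPa.
Normally consolidated clay, so the full stress increment lies on the virgin compression line:
S_c = C_c·H/(1+e₀)·log₁₀(σ'_f/σ'_0) = 0.34×3/(1+0.79)×log₁₀(83.076/45.121)
    = 0.56983 × 0.2651 = 0.1511 m

S_c ≈ 151 mm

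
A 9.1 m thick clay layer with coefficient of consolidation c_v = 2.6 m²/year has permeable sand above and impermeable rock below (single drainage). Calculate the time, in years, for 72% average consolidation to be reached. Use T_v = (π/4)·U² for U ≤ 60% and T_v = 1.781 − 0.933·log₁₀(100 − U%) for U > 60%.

Drainage path length: H_d = H = 9.1 m (single drainage).
U > 60%: T_v = 1.781 − 0.933·log₁₀(100 − 72) = 0.4308.
t = T_v·H_d²/c_v = 0.4308×9.1²/2.6 = 13.72 years.

t ≈ 13.7 years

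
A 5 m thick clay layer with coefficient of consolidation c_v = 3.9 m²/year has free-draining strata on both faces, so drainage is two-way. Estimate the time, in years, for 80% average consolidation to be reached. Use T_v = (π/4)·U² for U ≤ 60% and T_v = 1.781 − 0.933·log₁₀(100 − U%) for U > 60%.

Drainage path length: H_d = H/2 = 2.5 m (double drainage).
U > 60%: T_v = 1.781 − 0.933·log₁₀(100 − 80) = 0.56714.
t = T_v·H_d²/c_v = 0.56714×2.5²/3.9 = 0.9089 years.

t ≈ 0.909 years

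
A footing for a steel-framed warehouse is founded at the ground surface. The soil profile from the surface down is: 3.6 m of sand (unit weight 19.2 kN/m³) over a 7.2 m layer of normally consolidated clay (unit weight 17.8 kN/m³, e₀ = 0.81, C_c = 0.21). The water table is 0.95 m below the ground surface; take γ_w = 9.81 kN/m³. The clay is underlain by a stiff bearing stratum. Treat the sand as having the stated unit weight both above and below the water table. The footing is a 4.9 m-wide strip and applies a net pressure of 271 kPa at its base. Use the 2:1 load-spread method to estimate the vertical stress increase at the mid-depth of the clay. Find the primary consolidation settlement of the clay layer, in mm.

Mid-depth of clay below the ground surface: z = 3.6 + 7.2/2 = 7.2 m.
Total vertical stress at mid-clay: σ_v = 19.2×3.6 + 17.8×3.6 = 133.2 kPa.
Pore pressure: u = 9.81×(7.2 − 0.95) = 61.312 kPa.
Initial effective stress: σ'_0 = σ_v − u = 133.2 − 61.312 = 71.888 kPa.
Stress increase at mid-clay by the 2:1 spreading method:
Δσ = qB/(B+z) = 271×4.9/(4.9+7.2) = 109.74 kPa
Final effective stress: σ'_f = σ'_0 + Δσ = 71.888 + 109.74 = 181.63 kPa.
Normally consolidated clay, so the full stress increment lies on the virgin compression line:
S_c = C_c·H/(1+e₀)·log₁₀(σ'_f/σ'_0) = 0.21×7.2/(1+0.81)×log₁₀(181.63/71.888)
    = 0.83536 × 0.40253 = 0.3363 m

S_c ≈ 336 mm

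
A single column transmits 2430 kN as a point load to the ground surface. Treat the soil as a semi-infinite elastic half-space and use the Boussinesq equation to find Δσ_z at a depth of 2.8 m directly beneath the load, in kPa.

Δσ_z ≈ 148 kPa

Boussinesq vertical stress below a point load on an elastic half-space:
Δσ_z = 3P/(2πz²) · [1 + (r/z)²]^(−5/2)
r/z = 0/2.8 = 0; [1+(r/z)²]^(−5/2) = 1.
Δσ_z = 3×2430/(2π×2.8²) × 1 = 147.99 × 1 = 148 kPa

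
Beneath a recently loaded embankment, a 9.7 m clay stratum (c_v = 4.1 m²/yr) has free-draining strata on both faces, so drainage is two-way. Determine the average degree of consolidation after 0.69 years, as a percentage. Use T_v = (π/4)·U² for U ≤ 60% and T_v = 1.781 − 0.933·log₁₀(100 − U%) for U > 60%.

U ≈ 39.1 %

Drainage path length: H_d = H/2 = 4.85 m (double drainage).
T_v = c_v·t/H_d² = 4.1×0.69/4.85² = 0.12027.
T_v = 0.12027 corresponds to the U ≤ 60% branch:
U = √(4T_v/π) = 0.3913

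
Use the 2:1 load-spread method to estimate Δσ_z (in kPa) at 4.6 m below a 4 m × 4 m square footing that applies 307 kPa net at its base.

By the 2:1 method the load spreads at 1 horizontal : 2 vertical, so at depth z the loaded area has grown by z in each plan dimension:
Δσ = qBL/((B+z)(L+z)) = 307×4×4/((4+4.6)(4+4.6)) = 66.414 kPa

Δσ_z ≈ 66.4 kPa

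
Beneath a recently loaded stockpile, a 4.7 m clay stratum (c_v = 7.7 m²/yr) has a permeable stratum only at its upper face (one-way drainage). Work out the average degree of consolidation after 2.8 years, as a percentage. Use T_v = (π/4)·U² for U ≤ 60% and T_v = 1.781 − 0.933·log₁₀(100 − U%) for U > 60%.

U ≈ 92.7 %

Drainage path length: H_d = H = 4.7 m (single drainage).
T_v = c_v·t/H_d² = 7.7×2.8/4.7² = 0.97601.
T_v = 0.97601 corresponds to the U > 60% branch:
U = 1 − 10^((1.781 − T_v)/0.933)/100 = 0.9271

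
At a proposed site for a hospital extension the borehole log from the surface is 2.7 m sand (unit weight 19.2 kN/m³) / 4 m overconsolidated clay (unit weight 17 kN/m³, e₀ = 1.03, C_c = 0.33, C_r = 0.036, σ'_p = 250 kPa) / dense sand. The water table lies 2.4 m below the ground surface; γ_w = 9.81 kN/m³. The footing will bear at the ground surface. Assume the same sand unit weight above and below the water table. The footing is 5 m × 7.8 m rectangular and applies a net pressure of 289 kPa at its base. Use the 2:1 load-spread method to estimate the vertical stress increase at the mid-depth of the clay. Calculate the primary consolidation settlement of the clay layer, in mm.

Mid-depth of clay below the ground surface: z = 2.7 + 4/2 = 4.7 m.
Total vertical stress at mid-clay: σ_v = 19.2×2.7 + 17×2 = 85.84 kPa.
Pore pressure: u = 9.81×(4.7 − 2.4) = 22.563 kPa.
Initial effective stress: σ'_0 = σ_v − u = 85.84 − 22.563 = 63.277 kPa.
Stress increase at mid-clay by the 2:1 spreading method:
Δσ = qBL/((B+z)(L+z)) = 289×5×7.8/((5+4.7)(7.8+4.7)) = 92.957 kPa
Final effective stress: σ'_f = 63.277 + 92.957 = 156.23 kPa.
σ'_f = 156.23 ≤ σ'_p = 250 kPa, so the clay remains overconsolidated and only the recompression index applies:
S_c = C_r·H/(1+e₀)·log₁₀(σ'_f/σ'_0) = 0.036×4/2.03×log₁₀(156.23/63.277)
    = 0.070934 × 0.39252 = 0.02784 m

S_c ≈ 27.8 mm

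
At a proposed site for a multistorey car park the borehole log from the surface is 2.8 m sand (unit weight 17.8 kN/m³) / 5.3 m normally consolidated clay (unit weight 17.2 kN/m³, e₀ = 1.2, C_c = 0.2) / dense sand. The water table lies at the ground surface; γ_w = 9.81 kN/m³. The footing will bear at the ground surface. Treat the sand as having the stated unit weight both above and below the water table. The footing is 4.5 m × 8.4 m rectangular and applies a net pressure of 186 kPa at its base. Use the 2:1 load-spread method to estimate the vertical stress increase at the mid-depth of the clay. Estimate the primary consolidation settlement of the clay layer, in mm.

Mid-depth of clay below the ground surface: z = 2.8 + 5.3/2 = 5.45 m.
Total vertical stress at mid-clay: σ_v = 17.8×2.8 + 17.2×2.65 = 95.42 kPa.
Pore pressure: u = 9.81×(5.45 − 0) = 53.465 kPa.
Initial effective stress: σ'_0 = σ_v − u = 95.42 − 53.465 = 41.955 kPa.
Stress increase at mid-clay by the 2:1 spreading method:
Δσ = qBL/((B+z)(L+z)) = 186×4.5×8.4/((4.5+5.45)(8.4+5.45)) = 51.019 kPa
Final effective stress: σ'_f = σ'_0 + Δσ = 41.955 + 51.019 = 92.974 kPa.
Normally consolidated clay, so the full stress increment lies on the virgin compression line:
S_c = C_c·H/(1+e₀)·log₁₀(σ'_f/σ'_0) = 0.2×5.3/(1+1.2)×log₁₀(92.974/41.955)
    = 0.48182 × 0.34558 = 0.1665 m

S_c ≈ 167 mm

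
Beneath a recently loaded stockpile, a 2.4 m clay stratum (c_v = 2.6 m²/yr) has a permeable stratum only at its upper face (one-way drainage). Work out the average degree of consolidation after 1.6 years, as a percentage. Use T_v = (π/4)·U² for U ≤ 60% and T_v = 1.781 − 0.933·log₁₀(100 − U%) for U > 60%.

Drainage path length: H_d = H = 2.4 m (single drainage).
T_v = c_v·t/H_d² = 2.6×1.6/2.4² = 0.72222.
T_v = 0.72222 corresponds to the U > 60% branch:
U = 1 − 10^((1.781 − T_v)/0.933)/100 = 0.8636

U ≈ 86.4 %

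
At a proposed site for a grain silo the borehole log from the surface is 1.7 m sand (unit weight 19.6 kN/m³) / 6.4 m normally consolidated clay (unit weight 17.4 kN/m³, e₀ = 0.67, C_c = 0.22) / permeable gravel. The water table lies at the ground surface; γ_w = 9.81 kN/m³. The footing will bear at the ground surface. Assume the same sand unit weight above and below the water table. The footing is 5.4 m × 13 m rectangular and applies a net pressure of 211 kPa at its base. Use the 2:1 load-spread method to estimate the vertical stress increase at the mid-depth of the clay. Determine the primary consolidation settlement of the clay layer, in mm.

Mid-depth of clay below the ground surface: z = 1.7 + 6.4/2 = 4.9 m.
Total vertical stress at mid-clay: σ_v = 19.6×1.7 + 17.4×3.2 = 89 kPa.
Pore pressure: u = 9.81×(4.9 − 0) = 48.069 kPa.
Initial effective stress: σ'_0 = σ_v − u = 89 − 48.069 = 40.931 kPa.
Stress increase at mid-clay by the 2:1 spreading method:
Δσ = qBL/((B+z)(L+z)) = 211×5.4×13/((5.4+4.9)(13+4.9)) = 80.34 kPa
Final effective stress: σ'_f = σ'_0 + Δσ = 40.931 + 80.34 = 121.27 kPa.
Normally consolidated clay, so the full stress increment lies on the virgin compression line:
S_c = C_c·H/(1+e₀)·log₁₀(σ'_f/σ'_0) = 0.22×6.4/(1+0.67)×log₁₀(121.27/40.931)
    = 0.84311 × 0.4717 = 0.3977 m

S_c ≈ 398 mm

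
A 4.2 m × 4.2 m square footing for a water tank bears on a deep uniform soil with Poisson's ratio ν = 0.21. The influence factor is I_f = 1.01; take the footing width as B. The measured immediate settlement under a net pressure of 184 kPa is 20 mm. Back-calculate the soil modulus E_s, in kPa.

E_s ≈ 37300 kPa

S_e = q·B·(1−ν²)/E_s · I_f  ⇒  E_s = q·B·(1−ν²)·I_f / S_e.
E_s = 184 × 4.2 × 0.9559 × 1.01 / 0.02 = 37310 kPa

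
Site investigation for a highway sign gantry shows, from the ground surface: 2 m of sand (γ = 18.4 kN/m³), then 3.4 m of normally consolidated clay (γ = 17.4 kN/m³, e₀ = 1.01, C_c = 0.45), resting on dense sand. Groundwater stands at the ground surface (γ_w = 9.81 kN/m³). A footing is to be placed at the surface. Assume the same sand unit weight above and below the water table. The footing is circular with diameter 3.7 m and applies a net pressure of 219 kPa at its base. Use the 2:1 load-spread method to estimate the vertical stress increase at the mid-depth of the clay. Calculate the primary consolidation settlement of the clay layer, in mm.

Mid-depth of clay below the ground surface: z = 2 + 3.4/2 = 3.7 m.
Total vertical stress at mid-clay: σ_v = 18.4×2 + 17.4×1.7 = 66.38 kPa.
Pore pressure: u = 9.81×(3.7 − 0) = 36.297 kPa.
Initial effective stress: σ'_0 = σ_v − u = 66.38 − 36.297 = 30.083 kPa.
Stress increase at mid-clay by the 2:1 spreading method:
Δσ ≈ qD²/(D+z)² = 219×3.7²/(3.7+3.7)² = 54.75 kPa
Final effective stress: σ'_f = σ'_0 + Δσ = 30.083 + 54.75 = 84.833 kPa.
Normally consolidated clay, so the full stress increment lies on the virgin compression line:
S_c = C_c·H/(1+e₀)·log₁₀(σ'_f/σ'_0) = 0.45×3.4/(1+1.01)×log₁₀(84.833/30.083)
    = 0.76119 × 0.45024 = 0.3427 m

S_c ≈ 343 mm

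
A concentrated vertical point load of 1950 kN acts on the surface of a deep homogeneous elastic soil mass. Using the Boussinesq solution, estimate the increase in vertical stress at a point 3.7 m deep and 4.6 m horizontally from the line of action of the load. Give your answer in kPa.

Δσ_z ≈ 6.58 kPa

Boussinesq vertical stress below a point load on an elastic half-space:
Δσ_z = 3P/(2πz²) · [1 + (r/z)²]^(−5/2)
r/z = 4.6/3.7 = 1.2432; [1+(r/z)²]^(−5/2) = 0.096717.
Δσ_z = 3×1950/(2π×3.7²) × 0.096717 = 68.01 × 0.096717 = 6.578 kPa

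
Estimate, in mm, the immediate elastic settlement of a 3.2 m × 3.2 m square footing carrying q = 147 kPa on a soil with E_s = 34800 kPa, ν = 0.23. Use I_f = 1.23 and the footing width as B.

S_e ≈ 15.7 mm

Immediate (elastic) settlement: S_e = q·B·(1−ν²)/E_s · I_f.
S_e = 147 × 3.2 × (1 − 0.23²) / 34800 × 1.23
    = 147 × 3.2 × 0.9471 / 34800 × 1.23
    = 0.01575 m = 15.75 mm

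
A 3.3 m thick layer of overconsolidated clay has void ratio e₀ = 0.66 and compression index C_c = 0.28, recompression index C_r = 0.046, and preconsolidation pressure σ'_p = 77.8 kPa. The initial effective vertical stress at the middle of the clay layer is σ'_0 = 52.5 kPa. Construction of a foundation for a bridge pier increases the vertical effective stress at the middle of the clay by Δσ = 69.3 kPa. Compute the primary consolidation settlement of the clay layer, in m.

Final effective stress: σ'_f = 52.5 + 69.3 = 121.8 kPa.
σ'_f = 121.8 > σ'_p = 77.8 kPa, so the stress path crosses the preconsolidation pressure — recompression up to σ'_p, then virgin compression beyond:
S_c = H/(1+e₀)·[C_r·log₁₀(σ'_p/σ'_0) + C_c·log₁₀(σ'_f/σ'_p)]
    = 3.3/1.66 × [0.046×log₁₀(77.8/52.5) + 0.28×log₁₀(121.8/77.8)]
    = 1.988 × [0.0078577 + 0.054507] = 0.124 m

S_c ≈ 0.124 m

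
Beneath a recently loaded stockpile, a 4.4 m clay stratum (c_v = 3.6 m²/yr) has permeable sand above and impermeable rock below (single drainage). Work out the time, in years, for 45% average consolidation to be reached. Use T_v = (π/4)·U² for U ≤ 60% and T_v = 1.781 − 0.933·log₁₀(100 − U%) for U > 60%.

Drainage path length: H_d = H = 4.4 m (single drainage).
U ≤ 60%: T_v = (π/4)·U² = (π/4)×0.45² = 0.15904.
t = T_v·H_d²/c_v = 0.15904×4.4²/3.6 = 0.8553 years.

t ≈ 0.855 years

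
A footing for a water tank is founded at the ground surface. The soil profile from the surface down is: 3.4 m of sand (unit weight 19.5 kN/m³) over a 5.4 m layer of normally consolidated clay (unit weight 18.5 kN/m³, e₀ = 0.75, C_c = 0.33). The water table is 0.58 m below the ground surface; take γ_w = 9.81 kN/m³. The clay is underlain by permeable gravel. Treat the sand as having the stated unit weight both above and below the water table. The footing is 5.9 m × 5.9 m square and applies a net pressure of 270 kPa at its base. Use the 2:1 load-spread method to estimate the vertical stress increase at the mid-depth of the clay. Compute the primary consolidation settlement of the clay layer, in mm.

Mid-depth of clay below the ground surface: z = 3.4 + 5.4/2 = 6.1 m.
Total vertical stress at mid-clay: σ_v = 19.5×3.4 + 18.5×2.7 = 116.25 kPa.
Pore pressure: u = 9.81×(6.1 − 0.58) = 54.151 kPa.
Initial effective stress: σ'_0 = σ_v − u = 116.25 − 54.151 = 62.099 kPa.
Stress increase at mid-clay by the 2:1 spreading method:
Δσ = qBL/((B+z)(L+z)) = 270×5.9×5.9/((5.9+6.1)(5.9+6.1)) = 65.269 kPa
Final effective stress: σ'_f = σ'_0 + Δσ = 62.099 + 65.269 = 127.37 kPa.
Normally consolidated clay, so the full stress increment lies on the virgin compression line:
S_c = C_c·H/(1+e₀)·log₁₀(σ'_f/σ'_0) = 0.33×5.4/(1+0.75)×log₁₀(127.37/62.099)
    = 1.0183 × 0.31198 = 0.3177 m

S_c ≈ 318 mm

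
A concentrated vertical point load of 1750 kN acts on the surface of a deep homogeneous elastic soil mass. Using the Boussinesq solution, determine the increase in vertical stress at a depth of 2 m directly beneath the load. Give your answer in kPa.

Δσ_z ≈ 209 kPa

Boussinesq vertical stress below a point load on an elastic half-space:
Δσ_z = 3P/(2πz²) · [1 + (r/z)²]^(−5/2)
r/z = 0/2 = 0; [1+(r/z)²]^(−5/2) = 1.
Δσ_z = 3×1750/(2π×2²) × 1 = 208.89 × 1 = 208.9 kPa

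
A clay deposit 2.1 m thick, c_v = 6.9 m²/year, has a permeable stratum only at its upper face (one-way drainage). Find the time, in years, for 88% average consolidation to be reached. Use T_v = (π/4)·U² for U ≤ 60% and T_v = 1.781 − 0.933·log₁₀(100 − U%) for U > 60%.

t ≈ 0.495 years

Drainage path length: H_d = H = 2.1 m (single drainage).
U > 60%: T_v = 1.781 − 0.933·log₁₀(100 − 88) = 0.77412.
t = T_v·H_d²/c_v = 0.77412×2.1²/6.9 = 0.4948 years.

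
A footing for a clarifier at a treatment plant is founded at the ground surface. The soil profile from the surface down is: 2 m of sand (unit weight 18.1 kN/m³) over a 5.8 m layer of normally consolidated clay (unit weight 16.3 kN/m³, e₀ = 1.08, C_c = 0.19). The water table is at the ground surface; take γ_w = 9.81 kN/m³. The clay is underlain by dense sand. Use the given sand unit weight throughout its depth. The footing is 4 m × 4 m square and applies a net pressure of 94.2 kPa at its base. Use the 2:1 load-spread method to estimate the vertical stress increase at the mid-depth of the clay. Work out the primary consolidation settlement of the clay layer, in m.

Mid-depth of clay below the ground surface: z = 2 + 5.8/2 = 4.9 m.
Total vertical stress at mid-clay: σ_v = 18.1×2 + 16.3×2.9 = 83.47 kPa.
Pore pressure: u = 9.81×(4.9 − 0) = 48.069 kPa.
Initial effective stress: σ'_0 = σ_v − u = 83.47 − 48.069 = 35.401 kPa.
Stress increase at mid-clay by the 2:1 spreading method:
Δσ = qBL/((B+z)(L+z)) = 94.2×4×4/((4+4.9)(4+4.9)) = 19.028 kPa
Final effective stress: σ'_f = σ'_0 + Δσ = 35.401 + 19.028 = 54.429 kPa.
Normally consolidated clay, so the full stress increment lies on the virgin compression line:
S_c = C_c·H/(1+e₀)·log₁₀(σ'_f/σ'_0) = 0.19×5.8/(1+1.08)×log₁₀(54.429/35.401)
    = 0.52981 × 0.18681 = 0.09897 m

S_c ≈ 0.099 m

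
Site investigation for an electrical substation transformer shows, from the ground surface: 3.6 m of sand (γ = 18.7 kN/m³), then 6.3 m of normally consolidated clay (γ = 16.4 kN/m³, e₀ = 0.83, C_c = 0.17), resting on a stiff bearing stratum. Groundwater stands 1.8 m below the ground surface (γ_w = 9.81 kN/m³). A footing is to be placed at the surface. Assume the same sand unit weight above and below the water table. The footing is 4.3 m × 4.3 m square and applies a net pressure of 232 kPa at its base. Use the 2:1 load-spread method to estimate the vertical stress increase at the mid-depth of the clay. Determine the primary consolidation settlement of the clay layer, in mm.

Mid-depth of clay below the ground surface: z = 3.6 + 6.3/2 = 6.75 m.
Total vertical stress at mid-clay: σ_v = 18.7×3.6 + 16.4×3.15 = 118.98 kPa.
Pore pressure: u = 9.81×(6.75 − 1.8) = 48.56 kPa.
Initial effective stress: σ'_0 = σ_v − u = 118.98 − 48.56 = 70.42 kPa.
Stress increase at mid-clay by the 2:1 spreading method:
Δσ = qBL/((B+z)(L+z)) = 232×4.3×4.3/((4.3+6.75)(4.3+6.75)) = 35.132 kPa
Final effective stress: σ'_f = σ'_0 + Δσ = 70.42 + 35.132 = 105.55 kPa.
Normally consolidated clay, so the full stress increment lies on the virgin compression line:
S_c = C_c·H/(1+e₀)·log₁₀(σ'_f/σ'_0) = 0.17×6.3/(1+0.83)×log₁₀(105.55/70.42)
    = 0.58525 × 0.17576 = 0.1029 m

S_c ≈ 103 mm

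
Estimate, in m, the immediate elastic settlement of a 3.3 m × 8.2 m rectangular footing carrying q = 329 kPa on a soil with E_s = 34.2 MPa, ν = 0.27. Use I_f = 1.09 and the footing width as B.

Immediate (elastic) settlement: S_e = q·B·(1−ν²)/E_s · I_f.
E_s = 34.2 MPa = 34200 kPa.
S_e = 329 × 3.3 × (1 − 0.27²) / 34200 × 1.09
    = 329 × 3.3 × 0.9271 / 34200 × 1.09
    = 0.03208 m

S_e ≈ 0.0321 m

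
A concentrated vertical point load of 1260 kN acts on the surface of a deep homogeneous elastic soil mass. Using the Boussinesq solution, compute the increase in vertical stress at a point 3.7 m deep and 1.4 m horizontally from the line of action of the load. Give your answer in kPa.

Δσ_z ≈ 31.5 kPa

Boussinesq vertical stress below a point load on an elastic half-space:
Δσ_z = 3P/(2πz²) · [1 + (r/z)²]^(−5/2)
r/z = 1.4/3.7 = 0.37838; [1+(r/z)²]^(−5/2) = 0.71569.
Δσ_z = 3×1260/(2π×3.7²) × 0.71569 = 43.945 × 0.71569 = 31.45 kPa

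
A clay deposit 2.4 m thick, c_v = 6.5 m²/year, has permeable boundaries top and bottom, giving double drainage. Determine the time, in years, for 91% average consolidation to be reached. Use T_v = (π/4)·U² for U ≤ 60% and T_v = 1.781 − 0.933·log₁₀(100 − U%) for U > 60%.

Drainage path length: H_d = H/2 = 1.2 m (double drainage).
U > 60%: T_v = 1.781 − 0.933·log₁₀(100 − 91) = 0.89069.
t = T_v·H_d²/c_v = 0.89069×1.2²/6.5 = 0.1973 years.

t ≈ 0.197 years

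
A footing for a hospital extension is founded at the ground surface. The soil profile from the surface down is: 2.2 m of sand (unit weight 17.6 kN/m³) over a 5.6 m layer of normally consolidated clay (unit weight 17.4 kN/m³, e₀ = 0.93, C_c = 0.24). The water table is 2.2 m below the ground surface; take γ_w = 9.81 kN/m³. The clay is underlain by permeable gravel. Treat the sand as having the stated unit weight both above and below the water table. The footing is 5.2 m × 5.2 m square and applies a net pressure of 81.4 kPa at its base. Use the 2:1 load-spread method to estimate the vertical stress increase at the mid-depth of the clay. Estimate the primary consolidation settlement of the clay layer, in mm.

S_c ≈ 91.4 mm

Mid-depth of clay below the ground surface: z = 2.2 + 5.6/2 = 5 m.
Total vertical stress at mid-clay: σ_v = 17.6×2.2 + 17.4×2.8 = 87.44 kPa.
Pore pressure: u = 9.81×(5 − 2.2) = 27.468 kPa.
Initial effective stress: σ'_0 = σ_v − u = 87.44 − 27.468 = 59.972 kPa.
Stress increase at mid-clay by the 2:1 spreading method:
Δσ = qBL/((B+z)(L+z)) = 81.4×5.2×5.2/((5.2+5)(5.2+5)) = 21.156 kPa
Final effective stress: σ'_f = σ'_0 + Δσ = 59.972 + 21.156 = 81.128 kPa.
Normally consolidated clay, so the full stress increment lies on the virgin compression line:
S_c = C_c·H/(1+e₀)·log₁₀(σ'_f/σ'_0) = 0.24×5.6/(1+0.93)×log₁₀(81.128/59.972)
    = 0.69637 × 0.13122 = 0.09138 m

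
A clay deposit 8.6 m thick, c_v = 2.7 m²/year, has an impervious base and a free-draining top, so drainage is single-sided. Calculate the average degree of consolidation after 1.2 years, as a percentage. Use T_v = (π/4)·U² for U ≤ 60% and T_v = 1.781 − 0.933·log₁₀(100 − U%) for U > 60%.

Drainage path length: H_d = H = 8.6 m (single drainage).
T_v = c_v·t/H_d² = 2.7×1.2/8.6² = 0.043807.
T_v = 0.043807 corresponds to the U ≤ 60% branch:
U = √(4T_v/π) = 0.2362

U ≈ 23.6 %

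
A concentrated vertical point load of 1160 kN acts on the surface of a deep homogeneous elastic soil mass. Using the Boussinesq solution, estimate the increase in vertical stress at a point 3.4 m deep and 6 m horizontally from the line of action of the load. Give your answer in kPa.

Δσ_z ≈ 1.4 kPa

Boussinesq vertical stress below a point load on an elastic half-space:
Δσ_z = 3P/(2πz²) · [1 + (r/z)²]^(−5/2)
r/z = 6/3.4 = 1.7647; [1+(r/z)²]^(−5/2) = 0.029127.
Δσ_z = 3×1160/(2π×3.4²) × 0.029127 = 47.912 × 0.029127 = 1.396 kPa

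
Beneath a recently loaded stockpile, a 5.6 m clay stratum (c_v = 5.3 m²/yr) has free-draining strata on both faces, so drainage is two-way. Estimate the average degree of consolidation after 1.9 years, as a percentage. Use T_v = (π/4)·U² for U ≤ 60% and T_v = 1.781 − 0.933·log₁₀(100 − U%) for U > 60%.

U ≈ 96.6 %

Drainage path length: H_d = H/2 = 2.8 m (double drainage).
T_v = c_v·t/H_d² = 5.3×1.9/2.8² = 1.2844.
T_v = 1.2844 corresponds to the U > 60% branch:
U = 1 − 10^((1.781 − T_v)/0.933)/100 = 0.9659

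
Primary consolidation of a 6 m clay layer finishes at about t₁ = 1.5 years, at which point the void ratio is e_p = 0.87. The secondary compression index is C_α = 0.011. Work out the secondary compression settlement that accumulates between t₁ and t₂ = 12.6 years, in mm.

Secondary compression: S_s = C_α·H/(1+e_p)·log₁₀(t₂/t₁)
S_s = 0.011×6/(1+0.87)×log₁₀(12.6/1.5)
    = 0.03529 × 0.9243 = 0.03262 m

S_s ≈ 32.6 mm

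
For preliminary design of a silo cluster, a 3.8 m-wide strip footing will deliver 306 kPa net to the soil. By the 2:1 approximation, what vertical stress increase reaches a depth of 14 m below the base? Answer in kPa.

Δσ_z ≈ 65.3 kPa

By the 2:1 method the load spreads at 1 horizontal : 2 vertical, so at depth z the loaded area has grown by z in each plan dimension:
Δσ = qB/(B+z) = 306×3.8/(3.8+14) = 65.326 kPa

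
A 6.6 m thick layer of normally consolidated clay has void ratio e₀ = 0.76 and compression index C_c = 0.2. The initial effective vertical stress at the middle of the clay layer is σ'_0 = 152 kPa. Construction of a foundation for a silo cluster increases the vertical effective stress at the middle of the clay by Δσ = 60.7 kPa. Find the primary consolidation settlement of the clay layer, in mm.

S_c ≈ 109 mm

Final effective stress: σ'_f = σ'_0 + Δσ = 152 + 60.7 = 212.7 kPa.
Normally consolidated clay, so the full stress increment lies on the virgin compression line:
S_c = C_c·H/(1+e₀)·log₁₀(σ'_f/σ'_0) = 0.2×6.6/(1+0.76)×log₁₀(212.7/152)
    = 0.75 × 0.14592 = 0.1094 m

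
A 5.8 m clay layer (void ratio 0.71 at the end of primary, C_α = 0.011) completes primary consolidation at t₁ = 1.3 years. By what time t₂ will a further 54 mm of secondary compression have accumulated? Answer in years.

S_s = C_α·H/(1+e_p)·log₁₀(t₂/t₁) ⇒ log₁₀(t₂/t₁) = S_s·(1+e_p)/(C_α·H).
log₁₀(t₂/t₁) = 0.054 × (1+0.71) / (0.011×5.8) = 1.447
t₂ = t₁ × 10^1.447 = 1.3 × 28.01 = 36.41 years

t₂ ≈ 36.4 years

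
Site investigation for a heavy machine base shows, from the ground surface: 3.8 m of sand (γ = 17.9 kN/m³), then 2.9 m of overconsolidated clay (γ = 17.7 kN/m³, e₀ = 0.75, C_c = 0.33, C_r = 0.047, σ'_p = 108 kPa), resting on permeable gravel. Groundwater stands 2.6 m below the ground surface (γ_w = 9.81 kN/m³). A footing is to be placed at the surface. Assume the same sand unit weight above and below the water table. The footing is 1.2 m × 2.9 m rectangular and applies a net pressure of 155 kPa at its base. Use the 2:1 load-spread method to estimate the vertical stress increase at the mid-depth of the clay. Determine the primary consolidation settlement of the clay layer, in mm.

S_c ≈ 4.77 mm

Mid-depth of clay below the ground surface: z = 3.8 + 2.9/2 = 5.25 m.
Total vertical stress at mid-clay: σ_v = 17.9×3.8 + 17.7×1.45 = 93.685 kPa.
Pore pressure: u = 9.81×(5.25 − 2.6) = 25.997 kPa.
Initial effective stress: σ'_0 = σ_v − u = 93.685 − 25.997 = 67.688 kPa.
Stress increase at mid-clay by the 2:1 spreading method:
Δσ = qBL/((B+z)(L+z)) = 155×1.2×2.9/((1.2+5.25)(2.9+5.25)) = 10.261 kPa
Final effective stress: σ'_f = 67.688 + 10.261 = 77.949 kPa.
σ'_f = 77.949 ≤ σ'_p = 108 kPa, so the clay remains overconsolidated and only the recompression index applies:
S_c = C_r·H/(1+e₀)·log₁₀(σ'_f/σ'_0) = 0.047×2.9/1.75×log₁₀(77.949/67.688)
    = 0.077884 × 0.061299 = 0.004774 m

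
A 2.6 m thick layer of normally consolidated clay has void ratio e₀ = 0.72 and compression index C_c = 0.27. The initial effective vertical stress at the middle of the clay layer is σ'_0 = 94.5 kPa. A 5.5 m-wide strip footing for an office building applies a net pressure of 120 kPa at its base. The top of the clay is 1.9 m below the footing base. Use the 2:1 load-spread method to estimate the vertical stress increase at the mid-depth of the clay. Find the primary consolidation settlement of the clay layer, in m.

Mid-depth of clay below the footing base: z = 1.9 + 2.6/2 = 3.2 m.
Stress increase at mid-clay by the 2:1 spreading method:
Δσ = qB/(B+z) = 120×5.5/(5.5+3.2) = 75.862 kPa
Final effective stress: σ'_f = σ'_0 + Δσ = 94.5 + 75.862 = 170.36 kPa.
Normally consolidated clay, so the full stress increment lies on the virgin compression line:
S_c = C_c·H/(1+e₀)·log₁₀(σ'_f/σ'_0) = 0.27×2.6/(1+0.72)×log₁₀(170.36/94.5)
    = 0.40814 × 0.25594 = 0.1045 m

S_c ≈ 0.104 m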